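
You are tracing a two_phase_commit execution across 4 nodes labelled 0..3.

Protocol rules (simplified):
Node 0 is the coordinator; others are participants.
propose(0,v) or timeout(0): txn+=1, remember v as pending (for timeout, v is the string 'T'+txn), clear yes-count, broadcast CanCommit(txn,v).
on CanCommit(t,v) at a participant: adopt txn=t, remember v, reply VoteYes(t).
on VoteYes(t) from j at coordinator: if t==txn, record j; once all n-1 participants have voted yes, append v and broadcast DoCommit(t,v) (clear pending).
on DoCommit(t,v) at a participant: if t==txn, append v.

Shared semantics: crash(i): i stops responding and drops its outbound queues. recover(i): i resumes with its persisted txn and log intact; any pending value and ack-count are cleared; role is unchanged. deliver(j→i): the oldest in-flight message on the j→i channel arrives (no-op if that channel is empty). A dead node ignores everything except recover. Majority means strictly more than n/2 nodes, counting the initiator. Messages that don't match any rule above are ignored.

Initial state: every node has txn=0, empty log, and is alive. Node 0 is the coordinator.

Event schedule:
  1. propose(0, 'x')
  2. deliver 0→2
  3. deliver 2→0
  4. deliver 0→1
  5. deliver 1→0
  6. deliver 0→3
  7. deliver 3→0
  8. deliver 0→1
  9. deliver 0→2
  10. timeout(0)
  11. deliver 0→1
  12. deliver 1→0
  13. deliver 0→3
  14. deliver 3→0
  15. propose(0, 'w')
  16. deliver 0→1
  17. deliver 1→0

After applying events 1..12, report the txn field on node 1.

after 1 — propose(0,'x'): n0:coor/t1/[-]
after 2 — deliver 0→2: n2:part/t1/[-]
after 3 — deliver 2→0: ·
after 4 — deliver 0→1: n1:part/t1/[-]
after 5 — deliver 1→0: ·
after 6 — deliver 0→3: n3:part/t1/[-]
after 7 — deliver 3→0: n0:coor/t1/[x]
after 8 — deliver 0→1: n1:part/t1/[x]
after 9 — deliver 0→2: n2:part/t1/[x]
after 10 — timeout(0): n0:coor/t2/[x]
after 11 — deliver 0→1: n1:part/t2/[x]
after 12 — deliver 1→0: ·

2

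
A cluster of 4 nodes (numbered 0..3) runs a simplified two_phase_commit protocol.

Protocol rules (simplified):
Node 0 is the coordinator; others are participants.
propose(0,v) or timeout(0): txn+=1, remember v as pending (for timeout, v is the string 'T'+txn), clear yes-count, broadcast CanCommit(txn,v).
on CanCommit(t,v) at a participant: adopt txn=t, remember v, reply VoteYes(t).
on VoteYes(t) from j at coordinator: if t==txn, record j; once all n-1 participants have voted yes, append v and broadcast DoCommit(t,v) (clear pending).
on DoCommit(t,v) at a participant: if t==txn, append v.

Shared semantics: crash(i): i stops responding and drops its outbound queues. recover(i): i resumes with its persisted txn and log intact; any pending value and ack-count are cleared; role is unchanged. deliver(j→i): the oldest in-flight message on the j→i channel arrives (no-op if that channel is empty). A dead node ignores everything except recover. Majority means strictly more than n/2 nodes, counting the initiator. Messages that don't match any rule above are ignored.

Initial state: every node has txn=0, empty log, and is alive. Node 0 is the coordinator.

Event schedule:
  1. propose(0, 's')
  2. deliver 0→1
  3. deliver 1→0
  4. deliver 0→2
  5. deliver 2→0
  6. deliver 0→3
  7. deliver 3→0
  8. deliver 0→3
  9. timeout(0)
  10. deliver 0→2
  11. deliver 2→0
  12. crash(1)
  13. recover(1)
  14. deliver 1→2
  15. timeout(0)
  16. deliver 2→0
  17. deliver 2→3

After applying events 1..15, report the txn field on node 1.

e1 propose(0,'s'): 0[coor,t=1,-]
e2 deliver 0→1: 1[part,t=1,-]
e3 deliver 1→0: ·
e4 deliver 0→2: 2[part,t=1,-]
e5 deliver 2→0: ·
e6 deliver 0→3: 3[part,t=1,-]
e7 deliver 3→0: 0[coor,t=1,s]
e8 deliver 0→3: 3[part,t=1,s]
e9 timeout(0): 0[coor,t=2,s]
e10 deliver 0→2: 2[part,t=1,s]
e11 deliver 2→0: ·
e12 crash(1): 1[✗part,t=1,-]
e13 recover(1): 1[part,t=1,-]
e14 deliver 1→2: ·
e15 timeout(0): 0[coor,t=3,s]

1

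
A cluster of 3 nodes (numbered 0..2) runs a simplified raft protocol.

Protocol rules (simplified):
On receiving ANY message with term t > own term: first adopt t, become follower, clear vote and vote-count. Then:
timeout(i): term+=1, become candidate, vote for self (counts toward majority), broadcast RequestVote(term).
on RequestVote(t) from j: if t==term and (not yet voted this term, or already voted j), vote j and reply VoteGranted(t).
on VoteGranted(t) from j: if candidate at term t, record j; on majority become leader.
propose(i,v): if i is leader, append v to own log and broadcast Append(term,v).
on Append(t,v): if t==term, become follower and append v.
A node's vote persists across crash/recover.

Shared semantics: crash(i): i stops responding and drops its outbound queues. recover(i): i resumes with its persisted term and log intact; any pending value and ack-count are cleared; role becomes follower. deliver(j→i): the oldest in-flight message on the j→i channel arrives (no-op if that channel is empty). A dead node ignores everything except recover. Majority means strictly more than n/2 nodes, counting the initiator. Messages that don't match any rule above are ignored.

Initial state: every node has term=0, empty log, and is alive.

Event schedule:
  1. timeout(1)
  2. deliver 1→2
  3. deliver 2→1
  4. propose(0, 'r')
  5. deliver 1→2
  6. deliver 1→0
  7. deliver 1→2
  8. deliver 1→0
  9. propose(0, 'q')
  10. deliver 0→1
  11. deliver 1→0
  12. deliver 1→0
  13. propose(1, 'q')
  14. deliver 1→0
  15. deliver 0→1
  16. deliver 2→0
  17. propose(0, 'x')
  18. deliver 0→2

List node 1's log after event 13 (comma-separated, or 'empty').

q

after 1 — timeout(1): n1:cand/t1/[-]
after 2 — deliver 1→2: n2:foll/t1/[-]
after 3 — deliver 2→1: n1:lead/t1/[-]
after 4 — propose(0,'r'): ·
after 5 — deliver 1→2: ·
after 6 — deliver 1→0: n0:foll/t1/[-]
after 7 — deliver 1→2: ·
after 8 — deliver 1→0: ·
after 9 — propose(0,'q'): ·
after 10 — deliver 0→1: ·
after 11 — deliver 1→0: ·
after 12 — deliver 1→0: ·
after 13 — propose(1,'q'): n1:lead/t1/[q]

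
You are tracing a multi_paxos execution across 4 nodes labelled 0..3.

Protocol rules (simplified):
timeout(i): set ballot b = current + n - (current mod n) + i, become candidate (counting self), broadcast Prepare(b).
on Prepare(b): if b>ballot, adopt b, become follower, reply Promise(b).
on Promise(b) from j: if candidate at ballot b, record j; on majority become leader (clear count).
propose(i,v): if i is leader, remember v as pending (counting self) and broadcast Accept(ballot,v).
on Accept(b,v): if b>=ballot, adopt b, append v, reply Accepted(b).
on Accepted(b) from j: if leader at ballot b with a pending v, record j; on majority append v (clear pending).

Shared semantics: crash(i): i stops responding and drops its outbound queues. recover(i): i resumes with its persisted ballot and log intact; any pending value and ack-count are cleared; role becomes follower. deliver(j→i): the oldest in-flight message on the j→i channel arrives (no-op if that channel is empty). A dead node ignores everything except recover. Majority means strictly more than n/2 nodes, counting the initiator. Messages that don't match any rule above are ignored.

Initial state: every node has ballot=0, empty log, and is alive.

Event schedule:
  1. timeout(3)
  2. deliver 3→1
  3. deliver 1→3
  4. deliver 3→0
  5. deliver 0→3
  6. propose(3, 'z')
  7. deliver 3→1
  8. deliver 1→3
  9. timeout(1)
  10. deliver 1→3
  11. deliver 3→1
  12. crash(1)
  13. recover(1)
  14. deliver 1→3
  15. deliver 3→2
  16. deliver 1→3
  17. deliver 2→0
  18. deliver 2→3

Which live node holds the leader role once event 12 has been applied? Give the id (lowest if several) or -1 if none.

1. timeout(3):  <3:cand b7 ->
2. deliver 3→1:  <1:foll b7 ->
3. deliver 1→3:  nop
4. deliver 3→0:  <0:foll b7 ->
5. deliver 0→3:  <3:lead b7 ->
6. propose(3,'z'):  nop
7. deliver 3→1:  <1:foll b7 z>
8. deliver 1→3:  nop
9. timeout(1):  <1:cand b9 z>
10. deliver 1→3:  <3:foll b9 ->
11. deliver 3→1:  nop
12. crash(1):  <1:✗cand b9 z>

-1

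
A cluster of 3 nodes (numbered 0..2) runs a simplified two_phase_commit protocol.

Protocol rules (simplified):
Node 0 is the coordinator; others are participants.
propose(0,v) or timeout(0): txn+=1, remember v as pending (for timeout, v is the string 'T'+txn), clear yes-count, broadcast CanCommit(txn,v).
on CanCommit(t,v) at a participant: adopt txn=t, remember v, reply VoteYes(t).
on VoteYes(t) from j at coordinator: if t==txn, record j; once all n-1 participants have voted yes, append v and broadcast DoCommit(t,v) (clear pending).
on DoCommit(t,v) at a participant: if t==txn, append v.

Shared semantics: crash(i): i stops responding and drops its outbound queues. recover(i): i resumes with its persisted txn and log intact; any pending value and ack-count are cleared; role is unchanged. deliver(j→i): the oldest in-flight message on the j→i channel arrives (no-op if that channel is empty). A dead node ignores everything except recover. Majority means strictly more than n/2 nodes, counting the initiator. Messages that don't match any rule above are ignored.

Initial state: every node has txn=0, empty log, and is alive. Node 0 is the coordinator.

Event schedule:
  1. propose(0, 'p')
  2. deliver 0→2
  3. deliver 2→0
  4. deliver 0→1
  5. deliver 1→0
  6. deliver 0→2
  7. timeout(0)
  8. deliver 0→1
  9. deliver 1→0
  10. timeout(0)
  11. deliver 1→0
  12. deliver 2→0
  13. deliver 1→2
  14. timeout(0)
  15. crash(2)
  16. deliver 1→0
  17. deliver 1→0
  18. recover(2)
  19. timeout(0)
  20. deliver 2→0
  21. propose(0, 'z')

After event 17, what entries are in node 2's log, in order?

[1] propose(0,'p') → N0(coor t1 [-])
[2] deliver 0→2 → N2(part t1 [-])
[3] deliver 2→0 → ∅
[4] deliver 0→1 → N1(part t1 [-])
[5] deliver 1→0 → N0(coor t1 [p])
[6] deliver 0→2 → N2(part t1 [p])
[7] timeout(0) → N0(coor t2 [p])
[8] deliver 0→1 → N1(part t1 [p])
[9] deliver 1→0 → ∅
[10] timeout(0) → N0(coor t3 [p])
[11] deliver 1→0 → ∅
[12] deliver 2→0 → ∅
[13] deliver 1→2 → ∅
[14] timeout(0) → N0(coor t4 [p])
[15] crash(2) → N2(✗part t1 [p])
[16] deliver 1→0 → ∅
[17] deliver 1→0 → ∅

p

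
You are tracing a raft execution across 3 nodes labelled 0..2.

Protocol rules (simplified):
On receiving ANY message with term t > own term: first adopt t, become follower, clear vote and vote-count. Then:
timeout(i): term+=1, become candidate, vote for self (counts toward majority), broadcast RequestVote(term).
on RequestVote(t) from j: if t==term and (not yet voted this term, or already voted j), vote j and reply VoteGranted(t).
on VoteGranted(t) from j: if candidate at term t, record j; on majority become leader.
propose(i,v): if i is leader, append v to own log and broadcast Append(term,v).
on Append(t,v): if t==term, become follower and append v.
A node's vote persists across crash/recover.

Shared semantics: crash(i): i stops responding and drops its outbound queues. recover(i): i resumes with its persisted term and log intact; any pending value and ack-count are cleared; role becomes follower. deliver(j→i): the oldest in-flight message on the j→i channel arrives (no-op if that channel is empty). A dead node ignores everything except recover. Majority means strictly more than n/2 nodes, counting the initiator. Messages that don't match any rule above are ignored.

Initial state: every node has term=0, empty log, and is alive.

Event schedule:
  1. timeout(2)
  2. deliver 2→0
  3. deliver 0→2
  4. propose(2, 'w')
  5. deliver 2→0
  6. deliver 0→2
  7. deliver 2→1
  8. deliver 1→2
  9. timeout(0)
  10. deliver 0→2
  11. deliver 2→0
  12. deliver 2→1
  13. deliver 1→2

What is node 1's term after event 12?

[1] timeout(2) → N2(cand t1 [-])
[2] deliver 2→0 → N0(foll t1 [-])
[3] deliver 0→2 → N2(lead t1 [-])
[4] propose(2,'w') → N2(lead t1 [w])
[5] deliver 2→0 → N0(foll t1 [w])
[6] deliver 0→2 → ∅
[7] deliver 2→1 → N1(foll t1 [-])
[8] deliver 1→2 → ∅
[9] timeout(0) → N0(cand t2 [w])
[10] deliver 0→2 → N2(foll t2 [w])
[11] deliver 2→0 → N0(lead t2 [w])
[12] deliver 2→1 → N1(foll t1 [w])

1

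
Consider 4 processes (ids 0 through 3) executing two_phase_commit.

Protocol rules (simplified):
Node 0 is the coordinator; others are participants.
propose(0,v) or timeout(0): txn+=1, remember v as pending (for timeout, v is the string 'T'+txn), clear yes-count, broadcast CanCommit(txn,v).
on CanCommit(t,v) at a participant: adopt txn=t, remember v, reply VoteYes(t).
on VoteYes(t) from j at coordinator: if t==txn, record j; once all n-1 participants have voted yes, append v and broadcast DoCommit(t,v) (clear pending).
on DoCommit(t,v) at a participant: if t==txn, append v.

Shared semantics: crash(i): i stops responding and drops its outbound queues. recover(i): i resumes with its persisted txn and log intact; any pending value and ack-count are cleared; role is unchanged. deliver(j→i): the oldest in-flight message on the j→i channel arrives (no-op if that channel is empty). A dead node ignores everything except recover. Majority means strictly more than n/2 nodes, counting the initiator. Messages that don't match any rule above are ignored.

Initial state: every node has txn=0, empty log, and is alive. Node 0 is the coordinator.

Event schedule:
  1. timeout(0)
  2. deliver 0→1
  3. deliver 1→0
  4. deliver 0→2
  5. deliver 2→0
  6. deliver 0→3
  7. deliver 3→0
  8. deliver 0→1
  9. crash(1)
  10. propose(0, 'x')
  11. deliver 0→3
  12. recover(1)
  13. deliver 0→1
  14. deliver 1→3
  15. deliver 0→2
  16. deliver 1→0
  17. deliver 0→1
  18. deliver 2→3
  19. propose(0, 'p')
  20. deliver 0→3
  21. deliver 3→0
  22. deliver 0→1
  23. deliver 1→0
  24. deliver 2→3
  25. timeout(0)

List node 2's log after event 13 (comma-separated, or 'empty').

[1] timeout(0) → N0(coor t1 [-])
[2] deliver 0→1 → N1(part t1 [-])
[3] deliver 1→0 → ∅
[4] deliver 0→2 → N2(part t1 [-])
[5] deliver 2→0 → ∅
[6] deliver 0→3 → N3(part t1 [-])
[7] deliver 3→0 → N0(coor t1 [T1])
[8] deliver 0→1 → N1(part t1 [T1])
[9] crash(1) → N1(✗part t1 [T1])
[10] propose(0,'x') → N0(coor t2 [T1])
[11] deliver 0→3 → N3(part t1 [T1])
[12] recover(1) → N1(part t1 [T1])
[13] deliver 0→1 → N1(part t2 [T1])

empty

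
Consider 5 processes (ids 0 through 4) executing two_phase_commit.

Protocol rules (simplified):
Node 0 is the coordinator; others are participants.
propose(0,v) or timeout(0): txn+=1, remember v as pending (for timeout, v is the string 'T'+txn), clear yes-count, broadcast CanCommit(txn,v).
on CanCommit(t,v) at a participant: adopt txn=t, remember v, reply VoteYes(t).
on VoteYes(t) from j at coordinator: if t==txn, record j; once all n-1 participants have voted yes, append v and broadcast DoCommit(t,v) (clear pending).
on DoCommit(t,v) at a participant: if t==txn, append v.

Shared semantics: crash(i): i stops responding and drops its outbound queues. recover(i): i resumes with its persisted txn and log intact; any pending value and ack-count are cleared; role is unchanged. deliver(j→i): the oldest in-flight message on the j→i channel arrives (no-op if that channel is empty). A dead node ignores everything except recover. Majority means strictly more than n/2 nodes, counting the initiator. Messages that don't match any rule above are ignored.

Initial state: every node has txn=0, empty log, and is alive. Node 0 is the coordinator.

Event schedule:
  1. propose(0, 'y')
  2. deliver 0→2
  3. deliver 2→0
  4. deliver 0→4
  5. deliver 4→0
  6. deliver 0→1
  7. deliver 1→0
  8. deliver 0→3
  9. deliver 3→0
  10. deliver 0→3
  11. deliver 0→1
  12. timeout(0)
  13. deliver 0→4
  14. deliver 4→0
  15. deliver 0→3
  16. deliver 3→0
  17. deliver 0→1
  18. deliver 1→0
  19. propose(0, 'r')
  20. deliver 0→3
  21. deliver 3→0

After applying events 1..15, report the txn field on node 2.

step 1 propose(0,'y'): 0={coor,t=1,log=-}
step 2 deliver 0→2: 2={part,t=1,log=-}
step 3 deliver 2→0: —
step 4 deliver 0→4: 4={part,t=1,log=-}
step 5 deliver 4→0: —
step 6 deliver 0→1: 1={part,t=1,log=-}
step 7 deliver 1→0: —
step 8 deliver 0→3: 3={part,t=1,log=-}
step 9 deliver 3→0: 0={coor,t=1,log=y}
step 10 deliver 0→3: 3={part,t=1,log=y}
step 11 deliver 0→1: 1={part,t=1,log=y}
step 12 timeout(0): 0={coor,t=2,log=y}
step 13 deliver 0→4: 4={part,t=1,log=y}
step 14 deliver 4→0: —
step 15 deliver 0→3: 3={part,t=2,log=y}

1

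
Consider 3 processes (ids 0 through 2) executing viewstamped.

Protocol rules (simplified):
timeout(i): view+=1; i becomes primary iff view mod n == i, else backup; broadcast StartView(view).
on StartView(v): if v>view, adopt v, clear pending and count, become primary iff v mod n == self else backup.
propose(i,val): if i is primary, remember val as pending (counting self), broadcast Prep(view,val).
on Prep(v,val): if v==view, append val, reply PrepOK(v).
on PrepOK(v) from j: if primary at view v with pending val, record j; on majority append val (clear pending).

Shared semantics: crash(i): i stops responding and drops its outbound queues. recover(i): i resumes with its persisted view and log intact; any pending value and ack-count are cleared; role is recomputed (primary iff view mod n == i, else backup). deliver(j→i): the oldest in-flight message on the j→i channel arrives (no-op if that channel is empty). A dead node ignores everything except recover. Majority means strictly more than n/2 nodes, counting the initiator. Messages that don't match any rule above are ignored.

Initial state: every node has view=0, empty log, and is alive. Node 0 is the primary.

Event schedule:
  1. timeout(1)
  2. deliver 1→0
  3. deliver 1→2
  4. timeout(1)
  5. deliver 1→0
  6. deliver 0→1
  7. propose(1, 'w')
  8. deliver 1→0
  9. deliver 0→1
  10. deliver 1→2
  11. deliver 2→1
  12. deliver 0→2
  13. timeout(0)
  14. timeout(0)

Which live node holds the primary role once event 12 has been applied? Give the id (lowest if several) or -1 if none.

e1 timeout(1): 1[prim,v=1,-]
e2 deliver 1→0: 0[back,v=1,-]
e3 deliver 1→2: 2[back,v=1,-]
e4 timeout(1): 1[back,v=2,-]
e5 deliver 1→0: 0[back,v=2,-]
e6 deliver 0→1: ·
e7 propose(1,'w'): ·
e8 deliver 1→0: ·
e9 deliver 0→1: ·
e10 deliver 1→2: 2[prim,v=2,-]
e11 deliver 2→1: ·
e12 deliver 0→2: ·

2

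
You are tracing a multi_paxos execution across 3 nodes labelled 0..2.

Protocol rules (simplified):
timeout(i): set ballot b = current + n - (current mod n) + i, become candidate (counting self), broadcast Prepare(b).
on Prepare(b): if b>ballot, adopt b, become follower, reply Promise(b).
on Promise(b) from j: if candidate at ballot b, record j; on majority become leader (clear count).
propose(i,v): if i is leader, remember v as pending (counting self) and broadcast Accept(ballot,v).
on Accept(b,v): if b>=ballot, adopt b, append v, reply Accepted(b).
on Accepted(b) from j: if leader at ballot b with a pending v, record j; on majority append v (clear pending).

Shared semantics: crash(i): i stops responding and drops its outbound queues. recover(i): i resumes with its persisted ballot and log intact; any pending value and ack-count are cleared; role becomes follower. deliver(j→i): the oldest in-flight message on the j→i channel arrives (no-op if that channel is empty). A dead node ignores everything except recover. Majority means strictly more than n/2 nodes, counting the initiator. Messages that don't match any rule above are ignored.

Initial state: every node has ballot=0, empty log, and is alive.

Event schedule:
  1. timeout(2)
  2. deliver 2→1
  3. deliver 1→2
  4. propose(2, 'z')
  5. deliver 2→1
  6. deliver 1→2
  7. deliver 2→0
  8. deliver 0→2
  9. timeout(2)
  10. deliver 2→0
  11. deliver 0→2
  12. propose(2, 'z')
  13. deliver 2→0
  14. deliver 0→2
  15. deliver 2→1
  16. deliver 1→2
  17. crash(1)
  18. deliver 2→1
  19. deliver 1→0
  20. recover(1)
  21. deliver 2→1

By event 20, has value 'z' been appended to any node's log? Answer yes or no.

[1] timeout(2) → N2(cand b5 [-])
[2] deliver 2→1 → N1(foll b5 [-])
[3] deliver 1→2 → N2(lead b5 [-])
[4] propose(2,'z') → ∅
[5] deliver 2→1 → N1(foll b5 [z])
[6] deliver 1→2 → N2(lead b5 [z])
[7] deliver 2→0 → N0(foll b5 [-])
[8] deliver 0→2 → ∅
[9] timeout(2) → N2(cand b8 [z])
[10] deliver 2→0 → N0(foll b5 [z])
[11] deliver 0→2 → ∅
[12] propose(2,'z') → ∅
[13] deliver 2→0 → N0(foll b8 [z])
[14] deliver 0→2 → N2(lead b8 [z])
[15] deliver 2→1 → N1(foll b8 [z])
[16] deliver 1→2 → ∅
[17] crash(1) → N1(✗foll b8 [z])
[18] deliver 2→1 → ∅
[19] deliver 1→0 → ∅
[20] recover(1) → N1(foll b8 [z])

yes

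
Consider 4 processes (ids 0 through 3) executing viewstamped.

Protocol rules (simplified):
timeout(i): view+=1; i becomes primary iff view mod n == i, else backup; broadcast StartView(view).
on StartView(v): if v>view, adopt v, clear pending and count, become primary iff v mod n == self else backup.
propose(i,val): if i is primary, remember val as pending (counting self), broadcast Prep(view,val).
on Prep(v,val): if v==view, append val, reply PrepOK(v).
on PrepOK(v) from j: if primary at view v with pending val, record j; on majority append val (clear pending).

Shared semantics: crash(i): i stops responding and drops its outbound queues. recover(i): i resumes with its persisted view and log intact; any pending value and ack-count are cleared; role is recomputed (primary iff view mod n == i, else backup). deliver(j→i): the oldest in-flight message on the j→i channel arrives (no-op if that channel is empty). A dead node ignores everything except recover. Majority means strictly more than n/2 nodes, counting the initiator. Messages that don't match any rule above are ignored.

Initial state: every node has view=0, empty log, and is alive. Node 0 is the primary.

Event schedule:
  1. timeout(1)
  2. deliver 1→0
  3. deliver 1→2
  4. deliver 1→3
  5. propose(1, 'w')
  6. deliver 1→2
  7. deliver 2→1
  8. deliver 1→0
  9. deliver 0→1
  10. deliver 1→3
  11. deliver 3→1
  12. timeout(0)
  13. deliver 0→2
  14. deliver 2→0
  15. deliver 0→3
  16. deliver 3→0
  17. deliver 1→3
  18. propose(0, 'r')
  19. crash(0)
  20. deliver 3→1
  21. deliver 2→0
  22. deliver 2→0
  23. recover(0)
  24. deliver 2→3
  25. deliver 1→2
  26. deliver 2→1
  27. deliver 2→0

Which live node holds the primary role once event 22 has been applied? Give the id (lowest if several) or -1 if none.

1

after 1 — timeout(1): n1:prim/v1/[-]
after 2 — deliver 1→0: n0:back/v1/[-]
after 3 — deliver 1→2: n2:back/v1/[-]
after 4 — deliver 1→3: n3:back/v1/[-]
after 5 — propose(1,'w'): ·
after 6 — deliver 1→2: n2:back/v1/[w]
after 7 — deliver 2→1: ·
after 8 — deliver 1→0: n0:back/v1/[w]
after 9 — deliver 0→1: n1:prim/v1/[w]
after 10 — deliver 1→3: n3:back/v1/[w]
after 11 — deliver 3→1: ·
after 12 — timeout(0): n0:back/v2/[w]
after 13 — deliver 0→2: n2:prim/v2/[w]
after 14 — deliver 2→0: ·
after 15 — deliver 0→3: n3:back/v2/[w]
after 16 — deliver 3→0: ·
after 17 — deliver 1→3: ·
after 18 — propose(0,'r'): ·
after 19 — crash(0): n0:✗back/v2/[w]
after 20 — deliver 3→1: ·
after 21 — deliver 2→0: ·
after 22 — deliver 2→0: ·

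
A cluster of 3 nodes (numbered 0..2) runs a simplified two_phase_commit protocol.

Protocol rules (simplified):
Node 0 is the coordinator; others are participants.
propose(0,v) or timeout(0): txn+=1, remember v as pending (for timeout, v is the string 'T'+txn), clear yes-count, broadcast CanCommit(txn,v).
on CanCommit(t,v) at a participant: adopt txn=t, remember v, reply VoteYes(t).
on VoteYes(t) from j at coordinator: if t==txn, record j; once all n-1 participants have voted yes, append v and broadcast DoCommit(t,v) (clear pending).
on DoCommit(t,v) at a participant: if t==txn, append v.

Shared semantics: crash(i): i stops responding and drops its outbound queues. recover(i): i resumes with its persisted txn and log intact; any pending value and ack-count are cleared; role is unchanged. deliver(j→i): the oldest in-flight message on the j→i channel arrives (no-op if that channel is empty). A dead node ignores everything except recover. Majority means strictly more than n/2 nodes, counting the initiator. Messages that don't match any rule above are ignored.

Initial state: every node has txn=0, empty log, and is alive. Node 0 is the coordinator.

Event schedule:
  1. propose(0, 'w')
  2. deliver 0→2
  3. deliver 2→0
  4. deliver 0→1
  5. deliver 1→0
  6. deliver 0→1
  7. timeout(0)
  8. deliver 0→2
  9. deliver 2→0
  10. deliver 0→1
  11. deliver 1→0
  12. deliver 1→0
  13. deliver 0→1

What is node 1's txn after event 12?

e1 propose(0,'w'): 0[coor,t=1,-]
e2 deliver 0→2: 2[part,t=1,-]
e3 deliver 2→0: ·
e4 deliver 0→1: 1[part,t=1,-]
e5 deliver 1→0: 0[coor,t=1,w]
e6 deliver 0→1: 1[part,t=1,w]
e7 timeout(0): 0[coor,t=2,w]
e8 deliver 0→2: 2[part,t=1,w]
e9 deliver 2→0: ·
e10 deliver 0→1: 1[part,t=2,w]
e11 deliver 1→0: ·
e12 deliver 1→0: ·

2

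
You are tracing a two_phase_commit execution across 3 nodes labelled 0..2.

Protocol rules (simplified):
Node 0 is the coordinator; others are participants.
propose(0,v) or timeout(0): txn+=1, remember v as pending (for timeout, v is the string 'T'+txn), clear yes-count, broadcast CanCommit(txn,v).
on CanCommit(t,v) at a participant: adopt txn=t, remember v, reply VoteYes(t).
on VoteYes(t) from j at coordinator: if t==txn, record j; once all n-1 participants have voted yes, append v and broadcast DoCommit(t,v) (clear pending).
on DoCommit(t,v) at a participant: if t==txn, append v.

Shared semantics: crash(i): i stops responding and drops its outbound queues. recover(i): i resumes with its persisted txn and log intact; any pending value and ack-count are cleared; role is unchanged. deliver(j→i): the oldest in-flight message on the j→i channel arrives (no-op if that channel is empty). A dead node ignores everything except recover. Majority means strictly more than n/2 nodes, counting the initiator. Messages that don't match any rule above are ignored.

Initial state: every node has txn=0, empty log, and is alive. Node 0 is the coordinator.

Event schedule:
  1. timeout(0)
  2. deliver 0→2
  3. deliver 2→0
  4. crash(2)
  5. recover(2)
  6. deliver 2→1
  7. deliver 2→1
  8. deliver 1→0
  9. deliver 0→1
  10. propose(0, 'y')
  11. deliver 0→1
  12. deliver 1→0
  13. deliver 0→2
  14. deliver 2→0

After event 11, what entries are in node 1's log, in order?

e1 timeout(0): 0[coor,t=1,-]
e2 deliver 0→2: 2[part,t=1,-]
e3 deliver 2→0: ·
e4 crash(2): 2[✗part,t=1,-]
e5 recover(2): 2[part,t=1,-]
e6 deliver 2→1: ·
e7 deliver 2→1: ·
e8 deliver 1→0: ·
e9 deliver 0→1: 1[part,t=1,-]
e10 propose(0,'y'): 0[coor,t=2,-]
e11 deliver 0→1: 1[part,t=2,-]

empty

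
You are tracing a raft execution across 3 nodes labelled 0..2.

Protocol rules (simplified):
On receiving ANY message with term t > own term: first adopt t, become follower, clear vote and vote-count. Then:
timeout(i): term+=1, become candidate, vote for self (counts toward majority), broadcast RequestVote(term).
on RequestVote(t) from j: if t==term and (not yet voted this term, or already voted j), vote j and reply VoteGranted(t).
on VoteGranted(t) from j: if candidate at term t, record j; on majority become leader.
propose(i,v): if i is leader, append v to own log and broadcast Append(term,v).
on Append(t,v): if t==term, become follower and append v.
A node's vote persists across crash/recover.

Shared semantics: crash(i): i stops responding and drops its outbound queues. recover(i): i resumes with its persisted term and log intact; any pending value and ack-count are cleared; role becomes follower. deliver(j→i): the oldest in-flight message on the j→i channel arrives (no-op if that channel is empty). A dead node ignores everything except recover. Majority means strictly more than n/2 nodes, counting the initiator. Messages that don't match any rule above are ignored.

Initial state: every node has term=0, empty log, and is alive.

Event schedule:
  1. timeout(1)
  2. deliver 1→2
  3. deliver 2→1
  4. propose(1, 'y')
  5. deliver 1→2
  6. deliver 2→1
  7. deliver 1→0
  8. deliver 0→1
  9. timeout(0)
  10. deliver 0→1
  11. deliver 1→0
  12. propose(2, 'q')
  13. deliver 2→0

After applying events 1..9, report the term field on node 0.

2

1. timeout(1):  <1:cand t1 ->
2. deliver 1→2:  <2:foll t1 ->
3. deliver 2→1:  <1:lead t1 ->
4. propose(1,'y'):  <1:lead t1 y>
5. deliver 1→2:  <2:foll t1 y>
6. deliver 2→1:  nop
7. deliver 1→0:  <0:foll t1 ->
8. deliver 0→1:  nop
9. timeout(0):  <0:cand t2 ->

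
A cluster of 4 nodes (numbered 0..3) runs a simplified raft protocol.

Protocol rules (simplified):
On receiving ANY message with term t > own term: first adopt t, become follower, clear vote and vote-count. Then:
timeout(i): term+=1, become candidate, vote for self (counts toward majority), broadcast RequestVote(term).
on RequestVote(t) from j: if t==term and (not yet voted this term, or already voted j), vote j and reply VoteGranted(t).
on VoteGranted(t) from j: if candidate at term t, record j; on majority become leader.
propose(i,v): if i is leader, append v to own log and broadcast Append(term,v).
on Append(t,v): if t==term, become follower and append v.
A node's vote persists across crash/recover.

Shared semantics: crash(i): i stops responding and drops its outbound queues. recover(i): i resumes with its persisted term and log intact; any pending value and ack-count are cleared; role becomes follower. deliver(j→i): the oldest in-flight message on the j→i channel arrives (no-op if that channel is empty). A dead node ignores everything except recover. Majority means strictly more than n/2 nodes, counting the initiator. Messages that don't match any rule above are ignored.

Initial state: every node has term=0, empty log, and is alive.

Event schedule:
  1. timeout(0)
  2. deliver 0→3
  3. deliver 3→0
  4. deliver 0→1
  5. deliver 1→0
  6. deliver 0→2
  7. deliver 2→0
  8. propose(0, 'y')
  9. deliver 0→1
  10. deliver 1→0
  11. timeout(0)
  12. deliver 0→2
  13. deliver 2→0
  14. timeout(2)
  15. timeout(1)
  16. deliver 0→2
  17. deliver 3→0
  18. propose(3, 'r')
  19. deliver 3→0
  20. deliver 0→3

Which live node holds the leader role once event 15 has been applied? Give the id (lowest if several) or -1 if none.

-1

e1 timeout(0): 0[cand,t=1,-]
e2 deliver 0→3: 3[foll,t=1,-]
e3 deliver 3→0: ·
e4 deliver 0→1: 1[foll,t=1,-]
e5 deliver 1→0: 0[lead,t=1,-]
e6 deliver 0→2: 2[foll,t=1,-]
e7 deliver 2→0: ·
e8 propose(0,'y'): 0[lead,t=1,y]
e9 deliver 0→1: 1[foll,t=1,y]
e10 deliver 1→0: ·
e11 timeout(0): 0[cand,t=2,y]
e12 deliver 0→2: 2[foll,t=1,y]
e13 deliver 2→0: ·
e14 timeout(2): 2[cand,t=2,y]
e15 timeout(1): 1[cand,t=2,y]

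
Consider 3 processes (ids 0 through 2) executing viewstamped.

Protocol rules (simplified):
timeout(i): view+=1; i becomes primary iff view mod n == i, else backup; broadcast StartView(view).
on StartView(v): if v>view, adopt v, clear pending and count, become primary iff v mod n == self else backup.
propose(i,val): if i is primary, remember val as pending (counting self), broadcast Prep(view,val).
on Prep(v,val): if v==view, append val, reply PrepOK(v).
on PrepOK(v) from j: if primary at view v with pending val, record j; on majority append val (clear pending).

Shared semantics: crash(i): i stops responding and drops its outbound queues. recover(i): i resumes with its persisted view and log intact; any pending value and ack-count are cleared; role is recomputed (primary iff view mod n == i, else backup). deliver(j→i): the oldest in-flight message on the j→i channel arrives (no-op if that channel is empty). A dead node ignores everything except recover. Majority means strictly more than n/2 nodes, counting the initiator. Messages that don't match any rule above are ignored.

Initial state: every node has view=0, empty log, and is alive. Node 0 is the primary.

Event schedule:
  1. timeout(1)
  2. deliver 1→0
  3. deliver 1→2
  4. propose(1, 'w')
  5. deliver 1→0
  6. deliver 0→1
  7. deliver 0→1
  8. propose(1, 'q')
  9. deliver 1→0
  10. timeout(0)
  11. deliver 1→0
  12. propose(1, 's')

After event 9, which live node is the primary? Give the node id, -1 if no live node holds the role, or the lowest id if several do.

1

after 1 — timeout(1): n1:prim/v1/[-]
after 2 — deliver 1→0: n0:back/v1/[-]
after 3 — deliver 1→2: n2:back/v1/[-]
after 4 — propose(1,'w'): ·
after 5 — deliver 1→0: n0:back/v1/[w]
after 6 — deliver 0→1: n1:prim/v1/[w]
after 7 — deliver 0→1: ·
after 8 — propose(1,'q'): ·
after 9 — deliver 1→0: n0:back/v1/[w,q]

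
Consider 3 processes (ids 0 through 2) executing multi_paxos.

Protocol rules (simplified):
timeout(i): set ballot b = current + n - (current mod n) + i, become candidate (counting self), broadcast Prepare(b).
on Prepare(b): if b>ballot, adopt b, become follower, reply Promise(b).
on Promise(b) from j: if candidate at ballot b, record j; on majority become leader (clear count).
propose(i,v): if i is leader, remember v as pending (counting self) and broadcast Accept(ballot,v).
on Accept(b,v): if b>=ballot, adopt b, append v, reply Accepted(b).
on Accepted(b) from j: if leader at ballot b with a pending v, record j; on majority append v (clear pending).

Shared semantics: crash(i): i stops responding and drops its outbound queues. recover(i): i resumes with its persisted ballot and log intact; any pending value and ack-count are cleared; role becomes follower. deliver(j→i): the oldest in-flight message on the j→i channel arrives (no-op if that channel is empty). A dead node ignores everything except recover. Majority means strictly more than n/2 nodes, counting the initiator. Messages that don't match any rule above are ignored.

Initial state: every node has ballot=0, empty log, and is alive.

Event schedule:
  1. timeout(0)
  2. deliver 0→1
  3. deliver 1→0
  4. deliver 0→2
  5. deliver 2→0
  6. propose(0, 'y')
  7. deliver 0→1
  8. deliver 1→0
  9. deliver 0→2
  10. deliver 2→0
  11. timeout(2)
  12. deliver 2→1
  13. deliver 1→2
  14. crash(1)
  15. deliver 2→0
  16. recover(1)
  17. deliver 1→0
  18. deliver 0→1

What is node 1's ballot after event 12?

e1 timeout(0): 0[cand,b=3,-]
e2 deliver 0→1: 1[foll,b=3,-]
e3 deliver 1→0: 0[lead,b=3,-]
e4 deliver 0→2: 2[foll,b=3,-]
e5 deliver 2→0: ·
e6 propose(0,'y'): ·
e7 deliver 0→1: 1[foll,b=3,y]
e8 deliver 1→0: 0[lead,b=3,y]
e9 deliver 0→2: 2[foll,b=3,y]
e10 deliver 2→0: ·
e11 timeout(2): 2[cand,b=8,y]
e12 deliver 2→1: 1[foll,b=8,y]

8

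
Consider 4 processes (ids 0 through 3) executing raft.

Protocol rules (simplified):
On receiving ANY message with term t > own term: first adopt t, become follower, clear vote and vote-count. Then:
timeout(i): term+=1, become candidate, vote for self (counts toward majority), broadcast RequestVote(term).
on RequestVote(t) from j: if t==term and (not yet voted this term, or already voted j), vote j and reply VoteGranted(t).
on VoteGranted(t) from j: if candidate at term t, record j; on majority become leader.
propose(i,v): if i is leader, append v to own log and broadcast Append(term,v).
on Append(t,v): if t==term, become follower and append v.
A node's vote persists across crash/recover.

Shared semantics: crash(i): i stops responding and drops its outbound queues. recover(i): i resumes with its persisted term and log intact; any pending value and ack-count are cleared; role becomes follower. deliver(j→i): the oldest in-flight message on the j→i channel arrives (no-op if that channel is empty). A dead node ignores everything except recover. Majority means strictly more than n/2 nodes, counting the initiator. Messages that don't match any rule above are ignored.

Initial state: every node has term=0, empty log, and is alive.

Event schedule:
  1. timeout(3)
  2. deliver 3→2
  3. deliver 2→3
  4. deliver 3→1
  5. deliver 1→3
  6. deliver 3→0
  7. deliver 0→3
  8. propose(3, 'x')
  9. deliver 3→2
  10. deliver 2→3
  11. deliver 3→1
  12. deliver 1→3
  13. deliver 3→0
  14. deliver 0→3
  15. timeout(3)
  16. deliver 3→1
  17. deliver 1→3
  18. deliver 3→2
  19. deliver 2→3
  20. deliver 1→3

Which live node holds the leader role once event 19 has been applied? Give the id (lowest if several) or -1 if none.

after 1 — timeout(3): n3:cand/t1/[-]
after 2 — deliver 3→2: n2:foll/t1/[-]
after 3 — deliver 2→3: ·
after 4 — deliver 3→1: n1:foll/t1/[-]
after 5 — deliver 1→3: n3:lead/t1/[-]
after 6 — deliver 3→0: n0:foll/t1/[-]
after 7 — deliver 0→3: ·
after 8 — propose(3,'x'): n3:lead/t1/[x]
after 9 — deliver 3→2: n2:foll/t1/[x]
after 10 — deliver 2→3: ·
after 11 — deliver 3→1: n1:foll/t1/[x]
after 12 — deliver 1→3: ·
after 13 — deliver 3→0: n0:foll/t1/[x]
after 14 — deliver 0→3: ·
after 15 — timeout(3): n3:cand/t2/[x]
after 16 — deliver 3→1: n1:foll/t2/[x]
after 17 — deliver 1→3: ·
after 18 — deliver 3→2: n2:foll/t2/[x]
after 19 — deliver 2→3: n3:lead/t2/[x]

3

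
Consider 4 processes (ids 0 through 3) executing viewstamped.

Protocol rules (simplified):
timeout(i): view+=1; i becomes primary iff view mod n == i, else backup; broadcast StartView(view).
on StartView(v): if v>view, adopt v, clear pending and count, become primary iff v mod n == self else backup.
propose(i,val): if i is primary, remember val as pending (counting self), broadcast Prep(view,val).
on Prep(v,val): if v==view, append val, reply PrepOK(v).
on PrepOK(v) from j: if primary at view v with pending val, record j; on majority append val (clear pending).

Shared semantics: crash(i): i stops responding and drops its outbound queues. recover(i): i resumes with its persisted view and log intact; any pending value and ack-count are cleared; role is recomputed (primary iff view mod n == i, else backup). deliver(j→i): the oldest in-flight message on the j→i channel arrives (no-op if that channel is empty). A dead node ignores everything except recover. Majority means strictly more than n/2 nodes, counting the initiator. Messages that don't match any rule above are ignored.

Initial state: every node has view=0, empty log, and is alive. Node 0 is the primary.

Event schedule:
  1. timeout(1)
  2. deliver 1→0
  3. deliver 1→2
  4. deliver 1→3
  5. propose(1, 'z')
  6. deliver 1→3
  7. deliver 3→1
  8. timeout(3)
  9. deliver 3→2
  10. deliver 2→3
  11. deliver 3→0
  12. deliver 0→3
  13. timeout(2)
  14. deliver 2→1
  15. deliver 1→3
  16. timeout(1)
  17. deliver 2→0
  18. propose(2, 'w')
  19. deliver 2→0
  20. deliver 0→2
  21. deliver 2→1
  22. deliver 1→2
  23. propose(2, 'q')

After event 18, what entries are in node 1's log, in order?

after 1 — timeout(1): n1:prim/v1/[-]
after 2 — deliver 1→0: n0:back/v1/[-]
after 3 — deliver 1→2: n2:back/v1/[-]
after 4 — deliver 1→3: n3:back/v1/[-]
after 5 — propose(1,'z'): ·
after 6 — deliver 1→3: n3:back/v1/[z]
after 7 — deliver 3→1: ·
after 8 — timeout(3): n3:back/v2/[z]
after 9 — deliver 3→2: n2:prim/v2/[-]
after 10 — deliver 2→3: ·
after 11 — deliver 3→0: n0:back/v2/[-]
after 12 — deliver 0→3: ·
after 13 — timeout(2): n2:back/v3/[-]
after 14 — deliver 2→1: n1:back/v3/[-]
after 15 — deliver 1→3: ·
after 16 — timeout(1): n1:back/v4/[-]
after 17 — deliver 2→0: n0:back/v3/[-]
after 18 — propose(2,'w'): ·

empty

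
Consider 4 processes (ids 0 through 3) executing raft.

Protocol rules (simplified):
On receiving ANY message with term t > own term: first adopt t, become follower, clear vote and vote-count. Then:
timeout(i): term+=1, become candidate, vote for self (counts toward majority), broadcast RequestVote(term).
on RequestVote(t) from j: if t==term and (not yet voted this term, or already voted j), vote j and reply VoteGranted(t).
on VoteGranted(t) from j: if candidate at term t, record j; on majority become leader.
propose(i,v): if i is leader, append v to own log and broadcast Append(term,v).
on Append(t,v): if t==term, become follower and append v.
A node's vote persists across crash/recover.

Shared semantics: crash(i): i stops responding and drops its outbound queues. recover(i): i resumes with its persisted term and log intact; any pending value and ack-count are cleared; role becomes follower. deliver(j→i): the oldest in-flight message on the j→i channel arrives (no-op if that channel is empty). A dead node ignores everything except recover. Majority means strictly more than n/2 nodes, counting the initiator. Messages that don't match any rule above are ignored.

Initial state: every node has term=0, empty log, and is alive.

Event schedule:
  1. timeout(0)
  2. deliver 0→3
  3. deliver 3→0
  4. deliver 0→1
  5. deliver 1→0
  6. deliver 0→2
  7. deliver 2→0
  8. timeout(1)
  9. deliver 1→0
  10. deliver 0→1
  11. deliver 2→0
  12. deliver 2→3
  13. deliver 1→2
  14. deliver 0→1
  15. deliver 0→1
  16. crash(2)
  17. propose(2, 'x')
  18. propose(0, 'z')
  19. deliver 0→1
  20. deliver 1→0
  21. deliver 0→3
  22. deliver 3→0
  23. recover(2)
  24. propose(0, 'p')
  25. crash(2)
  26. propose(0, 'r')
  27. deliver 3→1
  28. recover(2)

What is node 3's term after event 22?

after 1 — timeout(0): n0:cand/t1/[-]
after 2 — deliver 0→3: n3:foll/t1/[-]
after 3 — deliver 3→0: ·
after 4 — deliver 0→1: n1:foll/t1/[-]
after 5 — deliver 1→0: n0:lead/t1/[-]
after 6 — deliver 0→2: n2:foll/t1/[-]
after 7 — deliver 2→0: ·
after 8 — timeout(1): n1:cand/t2/[-]
after 9 — deliver 1→0: n0:foll/t2/[-]
after 10 — deliver 0→1: ·
after 11 — deliver 2→0: ·
after 12 — deliver 2→3: ·
after 13 — deliver 1→2: n2:foll/t2/[-]
after 14 — deliver 0→1: ·
after 15 — deliver 0→1: ·
after 16 — crash(2): n2:✗foll/t2/[-]
after 17 — propose(2,'x'): ·
after 18 — propose(0,'z'): ·
after 19 — deliver 0→1: ·
after 20 — deliver 1→0: ·
after 21 — deliver 0→3: ·
after 22 — deliver 3→0: ·

1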